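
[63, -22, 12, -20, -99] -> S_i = Random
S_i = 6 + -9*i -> [6, -3, -12, -21, -30]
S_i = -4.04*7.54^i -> [-4.04, -30.46, -229.68, -1731.79, -13057.7]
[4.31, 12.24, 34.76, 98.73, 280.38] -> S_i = 4.31*2.84^i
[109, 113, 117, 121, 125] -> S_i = 109 + 4*i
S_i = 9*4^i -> [9, 36, 144, 576, 2304]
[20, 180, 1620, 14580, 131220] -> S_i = 20*9^i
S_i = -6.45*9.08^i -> [-6.45, -58.57, -531.78, -4828.56, -43843.29]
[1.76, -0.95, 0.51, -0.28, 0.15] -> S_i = 1.76*(-0.54)^i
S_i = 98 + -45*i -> [98, 53, 8, -37, -82]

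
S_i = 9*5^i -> [9, 45, 225, 1125, 5625]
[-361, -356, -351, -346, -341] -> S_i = -361 + 5*i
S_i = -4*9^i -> [-4, -36, -324, -2916, -26244]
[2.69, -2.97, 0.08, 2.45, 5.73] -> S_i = Random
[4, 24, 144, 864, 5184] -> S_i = 4*6^i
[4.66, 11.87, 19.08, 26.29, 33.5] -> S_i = 4.66 + 7.21*i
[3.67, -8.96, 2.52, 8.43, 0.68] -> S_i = Random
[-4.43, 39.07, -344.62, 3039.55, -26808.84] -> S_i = -4.43*(-8.82)^i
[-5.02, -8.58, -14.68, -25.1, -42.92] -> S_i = -5.02*1.71^i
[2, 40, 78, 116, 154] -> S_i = 2 + 38*i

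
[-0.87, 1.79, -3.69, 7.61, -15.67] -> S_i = -0.87*(-2.06)^i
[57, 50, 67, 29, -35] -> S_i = Random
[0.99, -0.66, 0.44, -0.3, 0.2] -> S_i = 0.99*(-0.67)^i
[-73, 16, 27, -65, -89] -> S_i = Random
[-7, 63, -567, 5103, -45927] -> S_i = -7*-9^i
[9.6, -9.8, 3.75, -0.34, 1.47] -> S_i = Random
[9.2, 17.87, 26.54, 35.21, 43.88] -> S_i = 9.20 + 8.67*i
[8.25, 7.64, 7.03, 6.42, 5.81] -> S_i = 8.25 + -0.61*i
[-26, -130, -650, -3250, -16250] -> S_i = -26*5^i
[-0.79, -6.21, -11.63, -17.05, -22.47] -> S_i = -0.79 + -5.42*i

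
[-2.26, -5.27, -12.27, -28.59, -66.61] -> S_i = -2.26*2.33^i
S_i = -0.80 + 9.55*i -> [-0.8, 8.75, 18.3, 27.85, 37.4]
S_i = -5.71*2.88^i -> [-5.71, -16.44, -47.36, -136.4, -392.83]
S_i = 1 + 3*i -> [1, 4, 7, 10, 13]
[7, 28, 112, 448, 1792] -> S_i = 7*4^i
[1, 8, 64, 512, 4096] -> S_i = 1*8^i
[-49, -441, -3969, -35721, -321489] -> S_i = -49*9^i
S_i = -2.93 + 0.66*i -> [-2.93, -2.27, -1.61, -0.95, -0.29]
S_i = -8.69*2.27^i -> [-8.69, -19.73, -44.78, -101.65, -230.74]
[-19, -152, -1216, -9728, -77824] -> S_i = -19*8^i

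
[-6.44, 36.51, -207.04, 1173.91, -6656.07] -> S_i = -6.44*(-5.67)^i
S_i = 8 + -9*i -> [8, -1, -10, -19, -28]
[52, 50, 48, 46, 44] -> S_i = 52 + -2*i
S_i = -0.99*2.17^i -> [-0.99, -2.15, -4.66, -10.12, -21.95]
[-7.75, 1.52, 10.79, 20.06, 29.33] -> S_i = -7.75 + 9.27*i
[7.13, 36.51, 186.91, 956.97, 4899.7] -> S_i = 7.13*5.12^i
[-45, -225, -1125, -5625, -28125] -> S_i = -45*5^i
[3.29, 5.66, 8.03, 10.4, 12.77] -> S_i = 3.29 + 2.37*i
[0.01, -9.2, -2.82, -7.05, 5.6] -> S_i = Random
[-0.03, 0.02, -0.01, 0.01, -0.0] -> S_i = -0.03*(-0.58)^i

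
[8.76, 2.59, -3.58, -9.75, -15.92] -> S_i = 8.76 + -6.17*i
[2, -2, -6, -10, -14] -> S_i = 2 + -4*i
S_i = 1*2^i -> [1, 2, 4, 8, 16]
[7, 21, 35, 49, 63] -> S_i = 7 + 14*i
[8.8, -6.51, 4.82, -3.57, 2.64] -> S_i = 8.80*(-0.74)^i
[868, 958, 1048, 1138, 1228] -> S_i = 868 + 90*i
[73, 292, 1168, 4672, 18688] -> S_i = 73*4^i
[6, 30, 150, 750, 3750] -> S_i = 6*5^i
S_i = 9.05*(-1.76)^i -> [9.05, -15.93, 28.03, -49.34, 86.84]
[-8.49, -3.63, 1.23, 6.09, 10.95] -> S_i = -8.49 + 4.86*i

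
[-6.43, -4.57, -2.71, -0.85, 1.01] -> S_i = -6.43 + 1.86*i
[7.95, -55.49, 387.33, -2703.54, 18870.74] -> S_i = 7.95*(-6.98)^i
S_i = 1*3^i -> [1, 3, 9, 27, 81]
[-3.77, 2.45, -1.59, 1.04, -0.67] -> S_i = -3.77*(-0.65)^i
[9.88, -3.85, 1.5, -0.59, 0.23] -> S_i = 9.88*(-0.39)^i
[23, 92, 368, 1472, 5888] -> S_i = 23*4^i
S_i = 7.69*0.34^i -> [7.69, 2.61, 0.89, 0.3, 0.1]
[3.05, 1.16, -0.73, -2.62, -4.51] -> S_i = 3.05 + -1.89*i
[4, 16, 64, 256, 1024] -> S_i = 4*4^i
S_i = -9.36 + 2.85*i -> [-9.36, -6.51, -3.66, -0.81, 2.04]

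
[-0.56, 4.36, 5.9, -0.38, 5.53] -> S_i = Random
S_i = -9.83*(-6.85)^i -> [-9.83, 67.34, -461.25, 3159.55, -21642.92]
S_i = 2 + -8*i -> [2, -6, -14, -22, -30]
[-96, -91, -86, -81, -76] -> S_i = -96 + 5*i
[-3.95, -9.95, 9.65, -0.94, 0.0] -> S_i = Random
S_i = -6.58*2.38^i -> [-6.58, -15.66, -37.27, -88.71, -211.12]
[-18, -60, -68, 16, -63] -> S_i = Random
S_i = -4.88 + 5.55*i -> [-4.88, 0.67, 6.22, 11.77, 17.32]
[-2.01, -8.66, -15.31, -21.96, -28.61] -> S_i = -2.01 + -6.65*i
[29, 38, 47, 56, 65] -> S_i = 29 + 9*i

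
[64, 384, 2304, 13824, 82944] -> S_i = 64*6^i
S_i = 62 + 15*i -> [62, 77, 92, 107, 122]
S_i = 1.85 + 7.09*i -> [1.85, 8.94, 16.03, 23.12, 30.21]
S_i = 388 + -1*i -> [388, 387, 386, 385, 384]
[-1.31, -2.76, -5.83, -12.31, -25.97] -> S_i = -1.31*2.11^i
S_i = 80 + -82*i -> [80, -2, -84, -166, -248]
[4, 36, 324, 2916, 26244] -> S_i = 4*9^i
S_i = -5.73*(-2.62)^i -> [-5.73, 15.01, -39.33, 103.05, -270.0]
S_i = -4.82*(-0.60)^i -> [-4.82, 2.89, -1.74, 1.04, -0.62]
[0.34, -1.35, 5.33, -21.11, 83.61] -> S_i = 0.34*(-3.96)^i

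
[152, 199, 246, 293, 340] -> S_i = 152 + 47*i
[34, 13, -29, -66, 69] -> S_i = Random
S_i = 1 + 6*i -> [1, 7, 13, 19, 25]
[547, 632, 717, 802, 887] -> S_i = 547 + 85*i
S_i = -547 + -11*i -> [-547, -558, -569, -580, -591]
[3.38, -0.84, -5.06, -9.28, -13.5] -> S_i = 3.38 + -4.22*i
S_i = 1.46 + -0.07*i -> [1.46, 1.39, 1.32, 1.25, 1.18]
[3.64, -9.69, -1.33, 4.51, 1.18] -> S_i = Random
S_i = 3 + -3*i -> [3, 0, -3, -6, -9]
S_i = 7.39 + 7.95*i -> [7.39, 15.34, 23.29, 31.24, 39.19]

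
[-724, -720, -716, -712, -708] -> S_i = -724 + 4*i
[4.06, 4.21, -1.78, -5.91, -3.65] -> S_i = Random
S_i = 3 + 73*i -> [3, 76, 149, 222, 295]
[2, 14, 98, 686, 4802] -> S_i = 2*7^i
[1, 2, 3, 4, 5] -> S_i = 1 + 1*i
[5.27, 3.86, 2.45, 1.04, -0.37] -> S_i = 5.27 + -1.41*i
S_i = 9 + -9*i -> [9, 0, -9, -18, -27]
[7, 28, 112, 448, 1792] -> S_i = 7*4^i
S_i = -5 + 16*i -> [-5, 11, 27, 43, 59]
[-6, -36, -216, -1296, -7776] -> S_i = -6*6^i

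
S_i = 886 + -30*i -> [886, 856, 826, 796, 766]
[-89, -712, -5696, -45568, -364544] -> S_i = -89*8^i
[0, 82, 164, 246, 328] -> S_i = 0 + 82*i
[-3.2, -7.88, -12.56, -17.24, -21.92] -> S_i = -3.20 + -4.68*i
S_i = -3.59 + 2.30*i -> [-3.59, -1.29, 1.01, 3.31, 5.61]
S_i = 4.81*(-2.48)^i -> [4.81, -11.93, 29.58, -73.37, 181.95]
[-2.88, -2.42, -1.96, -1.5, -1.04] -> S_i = -2.88 + 0.46*i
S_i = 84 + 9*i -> [84, 93, 102, 111, 120]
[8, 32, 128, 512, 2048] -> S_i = 8*4^i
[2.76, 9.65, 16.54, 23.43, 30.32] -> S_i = 2.76 + 6.89*i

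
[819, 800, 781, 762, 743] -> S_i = 819 + -19*i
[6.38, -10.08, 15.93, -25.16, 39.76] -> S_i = 6.38*(-1.58)^i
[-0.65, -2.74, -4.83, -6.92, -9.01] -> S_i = -0.65 + -2.09*i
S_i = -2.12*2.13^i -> [-2.12, -4.52, -9.62, -20.49, -43.64]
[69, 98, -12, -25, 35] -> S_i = Random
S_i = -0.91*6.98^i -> [-0.91, -6.35, -44.34, -309.46, -2160.05]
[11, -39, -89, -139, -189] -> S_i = 11 + -50*i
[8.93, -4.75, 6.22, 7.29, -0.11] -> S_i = Random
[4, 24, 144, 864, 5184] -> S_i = 4*6^i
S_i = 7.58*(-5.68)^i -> [7.58, -43.05, 244.55, -1389.04, 7889.74]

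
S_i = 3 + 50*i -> [3, 53, 103, 153, 203]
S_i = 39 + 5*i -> [39, 44, 49, 54, 59]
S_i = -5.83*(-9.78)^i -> [-5.83, 57.02, -557.63, 5453.62, -53336.43]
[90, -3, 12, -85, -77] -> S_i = Random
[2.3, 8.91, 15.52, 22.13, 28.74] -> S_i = 2.30 + 6.61*i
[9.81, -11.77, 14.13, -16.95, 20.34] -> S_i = 9.81*(-1.20)^i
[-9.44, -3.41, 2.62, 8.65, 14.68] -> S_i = -9.44 + 6.03*i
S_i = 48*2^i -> [48, 96, 192, 384, 768]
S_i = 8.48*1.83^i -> [8.48, 15.52, 28.4, 51.97, 95.1]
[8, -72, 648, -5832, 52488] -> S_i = 8*-9^i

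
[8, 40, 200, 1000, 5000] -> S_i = 8*5^i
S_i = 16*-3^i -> [16, -48, 144, -432, 1296]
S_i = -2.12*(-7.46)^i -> [-2.12, 15.82, -117.98, 880.14, -6565.85]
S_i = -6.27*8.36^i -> [-6.27, -52.42, -438.21, -3663.42, -30626.17]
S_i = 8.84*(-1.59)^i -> [8.84, -14.06, 22.35, -35.53, 56.5]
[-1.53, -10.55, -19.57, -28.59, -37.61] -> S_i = -1.53 + -9.02*i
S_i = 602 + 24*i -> [602, 626, 650, 674, 698]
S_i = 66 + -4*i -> [66, 62, 58, 54, 50]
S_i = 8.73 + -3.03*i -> [8.73, 5.7, 2.67, -0.36, -3.39]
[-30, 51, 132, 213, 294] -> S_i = -30 + 81*i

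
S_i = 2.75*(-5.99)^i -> [2.75, -16.47, 98.67, -591.03, 3540.3]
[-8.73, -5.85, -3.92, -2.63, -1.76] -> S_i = -8.73*0.67^i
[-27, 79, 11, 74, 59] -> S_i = Random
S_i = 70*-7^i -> [70, -490, 3430, -24010, 168070]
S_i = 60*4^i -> [60, 240, 960, 3840, 15360]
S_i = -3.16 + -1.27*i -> [-3.16, -4.43, -5.7, -6.97, -8.24]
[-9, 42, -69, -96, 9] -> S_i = Random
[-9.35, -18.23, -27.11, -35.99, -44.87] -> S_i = -9.35 + -8.88*i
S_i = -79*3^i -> [-79, -237, -711, -2133, -6399]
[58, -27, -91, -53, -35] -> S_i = Random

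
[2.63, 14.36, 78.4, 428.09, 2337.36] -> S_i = 2.63*5.46^i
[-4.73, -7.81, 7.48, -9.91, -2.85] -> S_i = Random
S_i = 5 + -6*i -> [5, -1, -7, -13, -19]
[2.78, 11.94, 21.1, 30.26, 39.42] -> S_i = 2.78 + 9.16*i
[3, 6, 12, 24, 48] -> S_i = 3*2^i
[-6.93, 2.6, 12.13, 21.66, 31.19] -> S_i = -6.93 + 9.53*i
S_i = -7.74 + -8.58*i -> [-7.74, -16.32, -24.9, -33.48, -42.06]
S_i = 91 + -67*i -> [91, 24, -43, -110, -177]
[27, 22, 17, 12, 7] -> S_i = 27 + -5*i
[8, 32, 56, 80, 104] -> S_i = 8 + 24*i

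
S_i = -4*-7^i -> [-4, 28, -196, 1372, -9604]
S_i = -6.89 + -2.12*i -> [-6.89, -9.01, -11.13, -13.25, -15.37]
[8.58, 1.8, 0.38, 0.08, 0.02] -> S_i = 8.58*0.21^i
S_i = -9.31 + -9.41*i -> [-9.31, -18.72, -28.13, -37.54, -46.95]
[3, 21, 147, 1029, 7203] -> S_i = 3*7^i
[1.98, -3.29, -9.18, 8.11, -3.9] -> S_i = Random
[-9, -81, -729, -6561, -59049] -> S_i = -9*9^i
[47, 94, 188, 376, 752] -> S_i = 47*2^i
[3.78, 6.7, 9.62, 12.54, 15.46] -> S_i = 3.78 + 2.92*i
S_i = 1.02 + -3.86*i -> [1.02, -2.84, -6.7, -10.56, -14.42]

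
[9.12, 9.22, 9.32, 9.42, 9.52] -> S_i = 9.12 + 0.10*i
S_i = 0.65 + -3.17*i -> [0.65, -2.52, -5.69, -8.86, -12.03]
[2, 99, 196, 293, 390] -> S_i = 2 + 97*i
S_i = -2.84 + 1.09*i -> [-2.84, -1.75, -0.66, 0.43, 1.52]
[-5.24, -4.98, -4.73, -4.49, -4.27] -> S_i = -5.24*0.95^i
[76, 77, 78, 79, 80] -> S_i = 76 + 1*i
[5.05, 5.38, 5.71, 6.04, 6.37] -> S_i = 5.05 + 0.33*i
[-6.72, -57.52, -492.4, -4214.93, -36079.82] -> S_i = -6.72*8.56^i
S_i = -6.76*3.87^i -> [-6.76, -26.16, -101.24, -391.81, -1516.32]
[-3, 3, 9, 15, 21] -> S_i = -3 + 6*i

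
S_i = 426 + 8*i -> [426, 434, 442, 450, 458]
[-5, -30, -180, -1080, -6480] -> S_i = -5*6^i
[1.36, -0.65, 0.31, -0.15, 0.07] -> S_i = 1.36*(-0.48)^i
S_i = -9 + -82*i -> [-9, -91, -173, -255, -337]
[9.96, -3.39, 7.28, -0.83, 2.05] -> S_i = Random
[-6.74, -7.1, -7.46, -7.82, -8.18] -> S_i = -6.74 + -0.36*i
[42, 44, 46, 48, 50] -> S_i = 42 + 2*i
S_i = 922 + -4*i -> [922, 918, 914, 910, 906]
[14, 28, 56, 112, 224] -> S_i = 14*2^i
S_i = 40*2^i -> [40, 80, 160, 320, 640]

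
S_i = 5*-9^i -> [5, -45, 405, -3645, 32805]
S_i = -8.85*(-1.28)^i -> [-8.85, 11.33, -14.5, 18.56, -23.76]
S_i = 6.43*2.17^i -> [6.43, 13.95, 30.28, 65.7, 142.58]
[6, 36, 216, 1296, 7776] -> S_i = 6*6^i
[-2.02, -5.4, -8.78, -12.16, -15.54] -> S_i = -2.02 + -3.38*i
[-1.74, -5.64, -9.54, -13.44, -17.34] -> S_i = -1.74 + -3.90*i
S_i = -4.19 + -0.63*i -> [-4.19, -4.82, -5.45, -6.08, -6.71]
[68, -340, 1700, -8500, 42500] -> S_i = 68*-5^i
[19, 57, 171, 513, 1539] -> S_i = 19*3^i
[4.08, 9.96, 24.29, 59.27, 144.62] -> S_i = 4.08*2.44^i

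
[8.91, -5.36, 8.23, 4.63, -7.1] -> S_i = Random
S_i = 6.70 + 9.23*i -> [6.7, 15.93, 25.16, 34.39, 43.62]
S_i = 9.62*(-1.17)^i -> [9.62, -11.26, 13.17, -15.41, 18.03]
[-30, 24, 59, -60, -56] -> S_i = Random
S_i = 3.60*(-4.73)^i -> [3.6, -17.03, 80.54, -380.97, 1801.97]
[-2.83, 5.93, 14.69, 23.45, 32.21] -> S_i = -2.83 + 8.76*i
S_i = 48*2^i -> [48, 96, 192, 384, 768]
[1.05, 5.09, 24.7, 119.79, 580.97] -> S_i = 1.05*4.85^i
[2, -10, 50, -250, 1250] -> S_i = 2*-5^i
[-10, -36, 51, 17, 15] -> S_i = Random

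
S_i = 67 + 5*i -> [67, 72, 77, 82, 87]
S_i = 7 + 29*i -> [7, 36, 65, 94, 123]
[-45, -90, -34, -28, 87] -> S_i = Random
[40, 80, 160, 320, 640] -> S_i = 40*2^i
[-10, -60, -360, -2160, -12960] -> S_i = -10*6^i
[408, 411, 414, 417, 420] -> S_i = 408 + 3*i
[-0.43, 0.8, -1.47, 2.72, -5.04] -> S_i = -0.43*(-1.85)^i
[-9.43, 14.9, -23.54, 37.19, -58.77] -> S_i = -9.43*(-1.58)^i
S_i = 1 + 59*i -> [1, 60, 119, 178, 237]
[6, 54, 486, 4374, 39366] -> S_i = 6*9^i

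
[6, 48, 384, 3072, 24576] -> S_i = 6*8^i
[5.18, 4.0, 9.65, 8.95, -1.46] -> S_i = Random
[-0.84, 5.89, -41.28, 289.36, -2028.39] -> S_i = -0.84*(-7.01)^i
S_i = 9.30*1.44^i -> [9.3, 13.39, 19.28, 27.77, 39.99]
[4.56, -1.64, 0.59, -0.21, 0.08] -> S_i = 4.56*(-0.36)^i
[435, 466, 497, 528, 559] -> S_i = 435 + 31*i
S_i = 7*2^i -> [7, 14, 28, 56, 112]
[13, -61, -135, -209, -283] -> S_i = 13 + -74*i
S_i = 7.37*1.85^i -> [7.37, 13.63, 25.22, 46.66, 86.33]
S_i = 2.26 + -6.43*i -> [2.26, -4.17, -10.6, -17.03, -23.46]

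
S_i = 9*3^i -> [9, 27, 81, 243, 729]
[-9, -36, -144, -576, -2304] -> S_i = -9*4^i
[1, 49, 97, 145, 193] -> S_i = 1 + 48*i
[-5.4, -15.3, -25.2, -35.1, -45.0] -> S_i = -5.40 + -9.90*i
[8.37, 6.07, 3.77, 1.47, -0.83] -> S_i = 8.37 + -2.30*i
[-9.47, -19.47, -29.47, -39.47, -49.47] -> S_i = -9.47 + -10.00*i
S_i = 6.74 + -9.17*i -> [6.74, -2.43, -11.6, -20.77, -29.94]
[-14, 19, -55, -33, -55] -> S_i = Random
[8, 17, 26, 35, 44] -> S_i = 8 + 9*i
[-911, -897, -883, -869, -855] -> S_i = -911 + 14*i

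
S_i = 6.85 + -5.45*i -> [6.85, 1.4, -4.05, -9.5, -14.95]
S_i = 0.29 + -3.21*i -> [0.29, -2.92, -6.13, -9.34, -12.55]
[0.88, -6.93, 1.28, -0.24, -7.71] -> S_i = Random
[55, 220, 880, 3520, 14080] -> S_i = 55*4^i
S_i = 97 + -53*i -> [97, 44, -9, -62, -115]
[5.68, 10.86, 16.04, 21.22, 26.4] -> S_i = 5.68 + 5.18*i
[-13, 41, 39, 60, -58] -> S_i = Random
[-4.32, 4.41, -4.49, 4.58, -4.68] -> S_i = -4.32*(-1.02)^i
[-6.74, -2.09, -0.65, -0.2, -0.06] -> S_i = -6.74*0.31^i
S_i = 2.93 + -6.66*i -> [2.93, -3.73, -10.39, -17.05, -23.71]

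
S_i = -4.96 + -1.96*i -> [-4.96, -6.92, -8.88, -10.84, -12.8]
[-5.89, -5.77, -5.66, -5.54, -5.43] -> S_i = -5.89*0.98^i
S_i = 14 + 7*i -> [14, 21, 28, 35, 42]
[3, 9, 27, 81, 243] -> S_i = 3*3^i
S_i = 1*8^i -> [1, 8, 64, 512, 4096]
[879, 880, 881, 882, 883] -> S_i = 879 + 1*i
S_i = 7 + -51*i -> [7, -44, -95, -146, -197]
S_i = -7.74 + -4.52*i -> [-7.74, -12.26, -16.78, -21.3, -25.82]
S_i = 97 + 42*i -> [97, 139, 181, 223, 265]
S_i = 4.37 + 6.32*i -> [4.37, 10.69, 17.01, 23.33, 29.65]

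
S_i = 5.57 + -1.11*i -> [5.57, 4.46, 3.35, 2.24, 1.13]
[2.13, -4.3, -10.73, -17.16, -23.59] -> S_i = 2.13 + -6.43*i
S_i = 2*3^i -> [2, 6, 18, 54, 162]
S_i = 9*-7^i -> [9, -63, 441, -3087, 21609]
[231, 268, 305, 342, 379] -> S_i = 231 + 37*i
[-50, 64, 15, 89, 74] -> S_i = Random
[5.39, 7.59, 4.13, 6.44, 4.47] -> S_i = Random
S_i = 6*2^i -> [6, 12, 24, 48, 96]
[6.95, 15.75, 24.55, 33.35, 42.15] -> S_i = 6.95 + 8.80*i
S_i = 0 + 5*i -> [0, 5, 10, 15, 20]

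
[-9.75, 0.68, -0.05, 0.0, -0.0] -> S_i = -9.75*(-0.07)^i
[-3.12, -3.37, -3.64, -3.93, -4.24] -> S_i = -3.12*1.08^i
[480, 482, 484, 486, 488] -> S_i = 480 + 2*i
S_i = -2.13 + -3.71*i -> [-2.13, -5.84, -9.55, -13.26, -16.97]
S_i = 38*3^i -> [38, 114, 342, 1026, 3078]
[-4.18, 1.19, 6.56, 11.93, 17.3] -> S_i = -4.18 + 5.37*i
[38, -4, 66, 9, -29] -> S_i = Random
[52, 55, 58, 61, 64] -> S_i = 52 + 3*i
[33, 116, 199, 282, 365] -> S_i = 33 + 83*i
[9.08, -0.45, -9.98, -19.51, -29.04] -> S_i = 9.08 + -9.53*i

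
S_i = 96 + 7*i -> [96, 103, 110, 117, 124]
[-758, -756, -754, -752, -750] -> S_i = -758 + 2*i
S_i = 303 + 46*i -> [303, 349, 395, 441, 487]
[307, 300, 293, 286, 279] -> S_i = 307 + -7*i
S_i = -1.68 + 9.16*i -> [-1.68, 7.48, 16.64, 25.8, 34.96]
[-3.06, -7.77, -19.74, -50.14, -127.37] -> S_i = -3.06*2.54^i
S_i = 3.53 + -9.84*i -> [3.53, -6.31, -16.15, -25.99, -35.83]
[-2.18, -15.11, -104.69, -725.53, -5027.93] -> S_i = -2.18*6.93^i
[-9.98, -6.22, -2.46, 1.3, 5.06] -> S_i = -9.98 + 3.76*i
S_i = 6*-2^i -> [6, -12, 24, -48, 96]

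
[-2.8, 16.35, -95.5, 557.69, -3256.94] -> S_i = -2.80*(-5.84)^i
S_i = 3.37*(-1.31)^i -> [3.37, -4.41, 5.78, -7.58, 9.92]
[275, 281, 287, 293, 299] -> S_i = 275 + 6*i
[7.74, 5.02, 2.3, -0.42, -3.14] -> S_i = 7.74 + -2.72*i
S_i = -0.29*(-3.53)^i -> [-0.29, 1.02, -3.61, 12.76, -45.03]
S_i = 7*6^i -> [7, 42, 252, 1512, 9072]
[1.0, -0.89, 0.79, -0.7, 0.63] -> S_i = 1.00*(-0.89)^i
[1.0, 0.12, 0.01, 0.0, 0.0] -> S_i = 1.00*0.12^i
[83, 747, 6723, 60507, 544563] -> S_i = 83*9^i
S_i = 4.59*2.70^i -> [4.59, 12.39, 33.46, 90.34, 243.93]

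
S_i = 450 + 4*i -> [450, 454, 458, 462, 466]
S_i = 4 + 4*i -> [4, 8, 12, 16, 20]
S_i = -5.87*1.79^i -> [-5.87, -10.51, -18.81, -33.67, -60.26]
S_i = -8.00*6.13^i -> [-8.0, -49.04, -300.62, -1842.77, -11296.19]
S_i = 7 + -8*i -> [7, -1, -9, -17, -25]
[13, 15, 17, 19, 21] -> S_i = 13 + 2*i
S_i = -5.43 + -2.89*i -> [-5.43, -8.32, -11.21, -14.1, -16.99]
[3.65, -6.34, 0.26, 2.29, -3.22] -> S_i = Random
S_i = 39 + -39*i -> [39, 0, -39, -78, -117]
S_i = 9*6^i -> [9, 54, 324, 1944, 11664]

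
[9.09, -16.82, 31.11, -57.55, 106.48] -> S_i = 9.09*(-1.85)^i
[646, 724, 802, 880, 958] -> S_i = 646 + 78*i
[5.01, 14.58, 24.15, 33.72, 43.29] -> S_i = 5.01 + 9.57*i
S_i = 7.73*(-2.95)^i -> [7.73, -22.8, 67.27, -198.45, 585.42]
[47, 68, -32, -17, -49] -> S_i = Random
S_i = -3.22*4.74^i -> [-3.22, -15.26, -72.35, -342.92, -1625.43]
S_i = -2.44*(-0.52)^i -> [-2.44, 1.27, -0.66, 0.34, -0.18]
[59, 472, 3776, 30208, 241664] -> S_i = 59*8^i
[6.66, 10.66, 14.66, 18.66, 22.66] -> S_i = 6.66 + 4.00*i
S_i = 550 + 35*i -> [550, 585, 620, 655, 690]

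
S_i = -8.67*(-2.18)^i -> [-8.67, 18.9, -41.2, 89.82, -195.81]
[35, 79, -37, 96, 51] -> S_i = Random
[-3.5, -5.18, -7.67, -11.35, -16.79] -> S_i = -3.50*1.48^i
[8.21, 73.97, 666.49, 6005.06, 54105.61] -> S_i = 8.21*9.01^i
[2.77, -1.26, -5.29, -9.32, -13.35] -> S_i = 2.77 + -4.03*i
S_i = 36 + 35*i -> [36, 71, 106, 141, 176]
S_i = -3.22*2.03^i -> [-3.22, -6.54, -13.27, -26.94, -54.68]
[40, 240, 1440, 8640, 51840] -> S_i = 40*6^i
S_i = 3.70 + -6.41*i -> [3.7, -2.71, -9.12, -15.53, -21.94]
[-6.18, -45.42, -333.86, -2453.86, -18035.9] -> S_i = -6.18*7.35^i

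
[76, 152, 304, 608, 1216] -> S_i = 76*2^i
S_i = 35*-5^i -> [35, -175, 875, -4375, 21875]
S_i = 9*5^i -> [9, 45, 225, 1125, 5625]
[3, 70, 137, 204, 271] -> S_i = 3 + 67*i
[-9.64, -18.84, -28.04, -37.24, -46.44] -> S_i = -9.64 + -9.20*i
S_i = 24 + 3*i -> [24, 27, 30, 33, 36]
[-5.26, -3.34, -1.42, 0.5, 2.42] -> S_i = -5.26 + 1.92*i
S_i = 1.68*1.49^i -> [1.68, 2.5, 3.73, 5.56, 8.28]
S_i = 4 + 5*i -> [4, 9, 14, 19, 24]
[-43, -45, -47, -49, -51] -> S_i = -43 + -2*i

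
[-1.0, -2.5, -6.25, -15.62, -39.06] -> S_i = -1.00*2.50^i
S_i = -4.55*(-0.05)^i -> [-4.55, 0.23, -0.01, 0.0, -0.0]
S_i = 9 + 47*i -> [9, 56, 103, 150, 197]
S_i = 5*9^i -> [5, 45, 405, 3645, 32805]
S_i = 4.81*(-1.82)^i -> [4.81, -8.75, 15.93, -29.0, 52.78]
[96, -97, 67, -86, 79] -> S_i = Random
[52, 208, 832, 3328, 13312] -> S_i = 52*4^i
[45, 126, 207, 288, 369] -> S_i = 45 + 81*i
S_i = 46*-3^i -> [46, -138, 414, -1242, 3726]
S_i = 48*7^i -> [48, 336, 2352, 16464, 115248]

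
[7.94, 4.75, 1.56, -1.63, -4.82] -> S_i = 7.94 + -3.19*i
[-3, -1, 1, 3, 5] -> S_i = -3 + 2*i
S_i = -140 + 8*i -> [-140, -132, -124, -116, -108]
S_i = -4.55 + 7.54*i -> [-4.55, 2.99, 10.53, 18.07, 25.61]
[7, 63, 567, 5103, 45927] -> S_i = 7*9^i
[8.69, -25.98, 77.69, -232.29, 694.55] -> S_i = 8.69*(-2.99)^i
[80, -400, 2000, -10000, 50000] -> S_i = 80*-5^i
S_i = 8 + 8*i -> [8, 16, 24, 32, 40]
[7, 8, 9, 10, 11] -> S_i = 7 + 1*i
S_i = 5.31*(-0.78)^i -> [5.31, -4.14, 3.23, -2.52, 1.97]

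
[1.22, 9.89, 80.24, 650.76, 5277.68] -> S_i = 1.22*8.11^i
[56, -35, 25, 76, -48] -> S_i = Random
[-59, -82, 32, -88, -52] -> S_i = Random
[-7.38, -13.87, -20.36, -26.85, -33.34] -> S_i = -7.38 + -6.49*i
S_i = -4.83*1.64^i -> [-4.83, -7.92, -12.99, -21.3, -34.94]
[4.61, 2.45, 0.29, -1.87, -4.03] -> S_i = 4.61 + -2.16*i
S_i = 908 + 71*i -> [908, 979, 1050, 1121, 1192]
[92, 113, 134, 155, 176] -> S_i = 92 + 21*i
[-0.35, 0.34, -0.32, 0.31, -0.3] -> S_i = -0.35*(-0.96)^i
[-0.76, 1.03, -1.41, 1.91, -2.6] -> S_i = -0.76*(-1.36)^i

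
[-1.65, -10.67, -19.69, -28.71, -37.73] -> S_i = -1.65 + -9.02*i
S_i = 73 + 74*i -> [73, 147, 221, 295, 369]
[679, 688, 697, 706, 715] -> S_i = 679 + 9*i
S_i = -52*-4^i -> [-52, 208, -832, 3328, -13312]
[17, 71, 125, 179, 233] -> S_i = 17 + 54*i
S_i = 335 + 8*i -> [335, 343, 351, 359, 367]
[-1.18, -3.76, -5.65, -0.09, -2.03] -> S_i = Random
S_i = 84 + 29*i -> [84, 113, 142, 171, 200]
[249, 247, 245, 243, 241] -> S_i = 249 + -2*i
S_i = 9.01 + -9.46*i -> [9.01, -0.45, -9.91, -19.37, -28.83]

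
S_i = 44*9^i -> [44, 396, 3564, 32076, 288684]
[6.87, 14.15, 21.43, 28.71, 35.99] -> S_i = 6.87 + 7.28*i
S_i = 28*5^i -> [28, 140, 700, 3500, 17500]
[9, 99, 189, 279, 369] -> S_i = 9 + 90*i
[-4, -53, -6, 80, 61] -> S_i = Random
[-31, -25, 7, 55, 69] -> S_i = Random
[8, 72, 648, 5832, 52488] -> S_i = 8*9^i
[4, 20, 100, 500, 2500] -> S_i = 4*5^i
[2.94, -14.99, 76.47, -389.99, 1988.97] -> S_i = 2.94*(-5.10)^i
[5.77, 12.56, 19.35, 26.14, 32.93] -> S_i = 5.77 + 6.79*i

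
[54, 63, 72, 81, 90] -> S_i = 54 + 9*i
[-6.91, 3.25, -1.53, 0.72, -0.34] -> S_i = -6.91*(-0.47)^i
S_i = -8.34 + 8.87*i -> [-8.34, 0.53, 9.4, 18.27, 27.14]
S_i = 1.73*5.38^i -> [1.73, 9.31, 50.07, 269.4, 1449.36]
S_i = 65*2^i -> [65, 130, 260, 520, 1040]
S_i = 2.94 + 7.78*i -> [2.94, 10.72, 18.5, 26.28, 34.06]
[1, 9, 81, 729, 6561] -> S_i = 1*9^i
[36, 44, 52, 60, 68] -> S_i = 36 + 8*i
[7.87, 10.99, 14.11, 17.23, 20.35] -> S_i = 7.87 + 3.12*i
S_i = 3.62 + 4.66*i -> [3.62, 8.28, 12.94, 17.6, 22.26]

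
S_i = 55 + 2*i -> [55, 57, 59, 61, 63]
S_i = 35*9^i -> [35, 315, 2835, 25515, 229635]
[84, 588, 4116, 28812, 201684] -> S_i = 84*7^i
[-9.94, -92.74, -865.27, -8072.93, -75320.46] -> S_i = -9.94*9.33^i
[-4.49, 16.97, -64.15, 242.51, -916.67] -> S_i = -4.49*(-3.78)^i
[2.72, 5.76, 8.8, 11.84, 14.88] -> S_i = 2.72 + 3.04*i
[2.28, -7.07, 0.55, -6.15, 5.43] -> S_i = Random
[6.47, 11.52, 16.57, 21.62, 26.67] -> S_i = 6.47 + 5.05*i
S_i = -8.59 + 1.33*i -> [-8.59, -7.26, -5.93, -4.6, -3.27]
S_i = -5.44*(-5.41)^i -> [-5.44, 29.43, -159.22, 861.37, -4660.02]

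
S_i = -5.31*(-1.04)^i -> [-5.31, 5.52, -5.74, 5.97, -6.21]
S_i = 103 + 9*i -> [103, 112, 121, 130, 139]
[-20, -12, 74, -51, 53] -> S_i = Random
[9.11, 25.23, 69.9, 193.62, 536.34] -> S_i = 9.11*2.77^i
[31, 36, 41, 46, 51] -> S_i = 31 + 5*i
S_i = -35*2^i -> [-35, -70, -140, -280, -560]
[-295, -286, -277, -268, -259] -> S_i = -295 + 9*i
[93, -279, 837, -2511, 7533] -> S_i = 93*-3^i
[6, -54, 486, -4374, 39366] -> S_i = 6*-9^i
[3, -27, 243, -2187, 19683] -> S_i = 3*-9^i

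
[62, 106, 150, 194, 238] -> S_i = 62 + 44*i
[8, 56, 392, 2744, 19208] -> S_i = 8*7^i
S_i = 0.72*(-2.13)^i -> [0.72, -1.53, 3.27, -6.96, 14.82]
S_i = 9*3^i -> [9, 27, 81, 243, 729]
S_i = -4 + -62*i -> [-4, -66, -128, -190, -252]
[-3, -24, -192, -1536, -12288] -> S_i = -3*8^i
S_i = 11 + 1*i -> [11, 12, 13, 14, 15]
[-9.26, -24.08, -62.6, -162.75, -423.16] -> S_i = -9.26*2.60^i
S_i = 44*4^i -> [44, 176, 704, 2816, 11264]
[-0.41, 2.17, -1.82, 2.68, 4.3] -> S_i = Random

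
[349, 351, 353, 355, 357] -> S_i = 349 + 2*i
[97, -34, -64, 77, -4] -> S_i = Random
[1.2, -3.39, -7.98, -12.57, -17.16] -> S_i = 1.20 + -4.59*i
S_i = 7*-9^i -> [7, -63, 567, -5103, 45927]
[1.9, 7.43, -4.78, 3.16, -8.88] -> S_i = Random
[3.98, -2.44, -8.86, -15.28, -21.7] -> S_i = 3.98 + -6.42*i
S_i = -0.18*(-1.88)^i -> [-0.18, 0.34, -0.64, 1.2, -2.25]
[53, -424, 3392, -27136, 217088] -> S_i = 53*-8^i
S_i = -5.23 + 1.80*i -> [-5.23, -3.43, -1.63, 0.17, 1.97]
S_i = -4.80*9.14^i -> [-4.8, -43.87, -400.99, -3665.05, -33498.55]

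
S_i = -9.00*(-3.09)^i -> [-9.0, 27.81, -85.93, 265.53, -820.5]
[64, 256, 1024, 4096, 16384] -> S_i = 64*4^i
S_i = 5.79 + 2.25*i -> [5.79, 8.04, 10.29, 12.54, 14.79]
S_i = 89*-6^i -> [89, -534, 3204, -19224, 115344]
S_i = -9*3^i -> [-9, -27, -81, -243, -729]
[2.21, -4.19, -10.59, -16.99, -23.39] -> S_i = 2.21 + -6.40*i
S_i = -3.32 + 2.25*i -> [-3.32, -1.07, 1.18, 3.43, 5.68]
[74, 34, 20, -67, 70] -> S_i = Random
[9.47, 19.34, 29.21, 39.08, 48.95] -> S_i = 9.47 + 9.87*i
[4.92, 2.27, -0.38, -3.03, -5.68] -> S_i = 4.92 + -2.65*i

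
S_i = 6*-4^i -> [6, -24, 96, -384, 1536]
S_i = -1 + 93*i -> [-1, 92, 185, 278, 371]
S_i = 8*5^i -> [8, 40, 200, 1000, 5000]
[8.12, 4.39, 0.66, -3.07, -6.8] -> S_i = 8.12 + -3.73*i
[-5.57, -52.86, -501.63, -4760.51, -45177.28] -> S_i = -5.57*9.49^i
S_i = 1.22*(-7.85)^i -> [1.22, -9.58, 75.18, -590.16, 4632.75]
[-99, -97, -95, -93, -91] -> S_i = -99 + 2*i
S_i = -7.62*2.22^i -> [-7.62, -16.92, -37.55, -83.37, -185.08]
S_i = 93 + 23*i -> [93, 116, 139, 162, 185]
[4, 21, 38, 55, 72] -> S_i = 4 + 17*i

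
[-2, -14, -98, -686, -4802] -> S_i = -2*7^i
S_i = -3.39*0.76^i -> [-3.39, -2.58, -1.96, -1.49, -1.13]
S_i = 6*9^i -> [6, 54, 486, 4374, 39366]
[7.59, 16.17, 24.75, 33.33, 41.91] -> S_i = 7.59 + 8.58*i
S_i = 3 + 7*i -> [3, 10, 17, 24, 31]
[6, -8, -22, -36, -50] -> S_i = 6 + -14*i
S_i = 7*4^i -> [7, 28, 112, 448, 1792]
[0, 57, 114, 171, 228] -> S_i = 0 + 57*i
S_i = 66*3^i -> [66, 198, 594, 1782, 5346]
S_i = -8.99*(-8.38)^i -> [-8.99, 75.34, -631.32, 5290.44, -44333.88]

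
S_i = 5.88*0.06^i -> [5.88, 0.35, 0.02, 0.0, 0.0]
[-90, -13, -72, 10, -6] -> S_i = Random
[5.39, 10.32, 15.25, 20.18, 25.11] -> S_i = 5.39 + 4.93*i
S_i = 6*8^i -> [6, 48, 384, 3072, 24576]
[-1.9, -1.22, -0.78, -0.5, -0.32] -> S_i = -1.90*0.64^i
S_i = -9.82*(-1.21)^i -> [-9.82, 11.88, -14.38, 17.4, -21.05]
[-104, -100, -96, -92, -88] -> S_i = -104 + 4*i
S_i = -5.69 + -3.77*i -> [-5.69, -9.46, -13.23, -17.0, -20.77]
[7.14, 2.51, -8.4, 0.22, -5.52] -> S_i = Random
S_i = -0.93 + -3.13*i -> [-0.93, -4.06, -7.19, -10.32, -13.45]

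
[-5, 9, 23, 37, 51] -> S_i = -5 + 14*i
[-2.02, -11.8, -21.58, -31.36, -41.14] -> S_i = -2.02 + -9.78*i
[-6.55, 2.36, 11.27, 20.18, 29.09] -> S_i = -6.55 + 8.91*i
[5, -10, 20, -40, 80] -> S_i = 5*-2^i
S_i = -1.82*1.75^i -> [-1.82, -3.18, -5.57, -9.75, -17.07]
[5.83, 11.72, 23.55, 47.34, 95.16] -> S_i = 5.83*2.01^i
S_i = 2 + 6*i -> [2, 8, 14, 20, 26]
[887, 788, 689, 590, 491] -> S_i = 887 + -99*i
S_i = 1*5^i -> [1, 5, 25, 125, 625]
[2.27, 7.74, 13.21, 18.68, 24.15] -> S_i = 2.27 + 5.47*i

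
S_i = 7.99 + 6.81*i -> [7.99, 14.8, 21.61, 28.42, 35.23]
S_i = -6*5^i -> [-6, -30, -150, -750, -3750]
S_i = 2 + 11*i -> [2, 13, 24, 35, 46]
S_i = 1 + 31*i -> [1, 32, 63, 94, 125]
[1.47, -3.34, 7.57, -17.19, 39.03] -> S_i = 1.47*(-2.27)^i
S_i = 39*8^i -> [39, 312, 2496, 19968, 159744]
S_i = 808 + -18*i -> [808, 790, 772, 754, 736]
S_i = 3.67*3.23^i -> [3.67, 11.85, 38.29, 123.67, 399.46]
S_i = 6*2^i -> [6, 12, 24, 48, 96]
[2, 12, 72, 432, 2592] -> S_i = 2*6^i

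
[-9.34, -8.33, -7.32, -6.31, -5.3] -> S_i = -9.34 + 1.01*i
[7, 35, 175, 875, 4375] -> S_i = 7*5^i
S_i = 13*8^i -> [13, 104, 832, 6656, 53248]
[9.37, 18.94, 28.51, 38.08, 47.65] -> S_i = 9.37 + 9.57*i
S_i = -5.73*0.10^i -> [-5.73, -0.57, -0.06, -0.01, -0.0]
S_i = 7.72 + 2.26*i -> [7.72, 9.98, 12.24, 14.5, 16.76]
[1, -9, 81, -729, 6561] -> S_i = 1*-9^i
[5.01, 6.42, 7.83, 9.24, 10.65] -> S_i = 5.01 + 1.41*i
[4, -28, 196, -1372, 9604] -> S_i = 4*-7^i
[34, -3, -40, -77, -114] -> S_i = 34 + -37*i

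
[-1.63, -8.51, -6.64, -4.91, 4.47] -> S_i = Random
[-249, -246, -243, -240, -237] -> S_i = -249 + 3*i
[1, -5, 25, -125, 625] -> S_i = 1*-5^i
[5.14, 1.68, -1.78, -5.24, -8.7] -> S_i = 5.14 + -3.46*i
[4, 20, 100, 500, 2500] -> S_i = 4*5^i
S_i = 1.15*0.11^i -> [1.15, 0.13, 0.01, 0.0, 0.0]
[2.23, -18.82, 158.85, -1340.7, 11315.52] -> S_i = 2.23*(-8.44)^i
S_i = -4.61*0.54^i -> [-4.61, -2.49, -1.34, -0.73, -0.39]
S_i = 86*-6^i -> [86, -516, 3096, -18576, 111456]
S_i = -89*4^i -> [-89, -356, -1424, -5696, -22784]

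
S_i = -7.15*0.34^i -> [-7.15, -2.43, -0.83, -0.28, -0.1]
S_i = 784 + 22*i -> [784, 806, 828, 850, 872]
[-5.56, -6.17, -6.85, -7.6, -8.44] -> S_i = -5.56*1.11^i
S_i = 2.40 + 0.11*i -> [2.4, 2.51, 2.62, 2.73, 2.84]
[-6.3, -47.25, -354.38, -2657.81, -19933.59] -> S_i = -6.30*7.50^i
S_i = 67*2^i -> [67, 134, 268, 536, 1072]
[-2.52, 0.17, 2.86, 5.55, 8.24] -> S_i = -2.52 + 2.69*i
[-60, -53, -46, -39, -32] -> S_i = -60 + 7*i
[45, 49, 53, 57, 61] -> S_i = 45 + 4*i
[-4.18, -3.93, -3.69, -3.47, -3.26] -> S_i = -4.18*0.94^i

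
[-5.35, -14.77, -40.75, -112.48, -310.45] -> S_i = -5.35*2.76^i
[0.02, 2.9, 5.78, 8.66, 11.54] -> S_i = 0.02 + 2.88*i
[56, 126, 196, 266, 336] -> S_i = 56 + 70*i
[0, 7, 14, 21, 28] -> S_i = 0 + 7*i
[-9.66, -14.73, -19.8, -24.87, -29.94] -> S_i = -9.66 + -5.07*i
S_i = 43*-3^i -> [43, -129, 387, -1161, 3483]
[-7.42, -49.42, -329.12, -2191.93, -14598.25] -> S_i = -7.42*6.66^i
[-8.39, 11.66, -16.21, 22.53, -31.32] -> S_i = -8.39*(-1.39)^i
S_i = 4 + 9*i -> [4, 13, 22, 31, 40]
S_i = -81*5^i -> [-81, -405, -2025, -10125, -50625]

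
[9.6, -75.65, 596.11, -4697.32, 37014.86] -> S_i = 9.60*(-7.88)^i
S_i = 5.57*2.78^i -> [5.57, 15.48, 43.05, 119.67, 332.69]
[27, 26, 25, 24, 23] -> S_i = 27 + -1*i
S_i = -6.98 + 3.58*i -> [-6.98, -3.4, 0.18, 3.76, 7.34]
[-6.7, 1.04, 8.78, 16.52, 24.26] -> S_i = -6.70 + 7.74*i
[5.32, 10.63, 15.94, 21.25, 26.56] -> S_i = 5.32 + 5.31*i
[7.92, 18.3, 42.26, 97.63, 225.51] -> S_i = 7.92*2.31^i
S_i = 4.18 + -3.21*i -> [4.18, 0.97, -2.24, -5.45, -8.66]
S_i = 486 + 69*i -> [486, 555, 624, 693, 762]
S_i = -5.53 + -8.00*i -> [-5.53, -13.53, -21.53, -29.53, -37.53]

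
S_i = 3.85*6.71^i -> [3.85, 25.83, 173.34, 1163.13, 7804.6]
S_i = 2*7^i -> [2, 14, 98, 686, 4802]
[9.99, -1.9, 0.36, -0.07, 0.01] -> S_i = 9.99*(-0.19)^i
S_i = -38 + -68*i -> [-38, -106, -174, -242, -310]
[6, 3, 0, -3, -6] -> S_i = 6 + -3*i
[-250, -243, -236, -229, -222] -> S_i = -250 + 7*i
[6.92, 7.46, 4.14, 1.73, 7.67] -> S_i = Random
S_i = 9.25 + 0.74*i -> [9.25, 9.99, 10.73, 11.47, 12.21]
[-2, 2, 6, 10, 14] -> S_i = -2 + 4*i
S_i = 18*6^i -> [18, 108, 648, 3888, 23328]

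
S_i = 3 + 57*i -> [3, 60, 117, 174, 231]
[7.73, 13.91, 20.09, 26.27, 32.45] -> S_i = 7.73 + 6.18*i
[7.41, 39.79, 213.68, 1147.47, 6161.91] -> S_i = 7.41*5.37^i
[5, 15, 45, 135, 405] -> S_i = 5*3^i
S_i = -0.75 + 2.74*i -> [-0.75, 1.99, 4.73, 7.47, 10.21]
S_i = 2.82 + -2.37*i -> [2.82, 0.45, -1.92, -4.29, -6.66]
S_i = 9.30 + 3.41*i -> [9.3, 12.71, 16.12, 19.53, 22.94]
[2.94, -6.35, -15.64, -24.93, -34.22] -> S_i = 2.94 + -9.29*i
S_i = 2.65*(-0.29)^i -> [2.65, -0.77, 0.22, -0.06, 0.02]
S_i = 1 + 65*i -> [1, 66, 131, 196, 261]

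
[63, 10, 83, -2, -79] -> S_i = Random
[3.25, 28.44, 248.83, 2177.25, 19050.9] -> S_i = 3.25*8.75^i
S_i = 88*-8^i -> [88, -704, 5632, -45056, 360448]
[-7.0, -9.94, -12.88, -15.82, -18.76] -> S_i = -7.00 + -2.94*i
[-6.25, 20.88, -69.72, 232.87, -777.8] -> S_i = -6.25*(-3.34)^i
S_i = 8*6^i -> [8, 48, 288, 1728, 10368]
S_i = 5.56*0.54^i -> [5.56, 3.0, 1.62, 0.88, 0.47]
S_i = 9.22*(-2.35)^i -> [9.22, -21.67, 50.92, -119.66, 281.19]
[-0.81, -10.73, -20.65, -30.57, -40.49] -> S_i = -0.81 + -9.92*i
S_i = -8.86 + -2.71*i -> [-8.86, -11.57, -14.28, -16.99, -19.7]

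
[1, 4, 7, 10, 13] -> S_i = 1 + 3*i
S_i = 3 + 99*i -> [3, 102, 201, 300, 399]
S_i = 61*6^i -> [61, 366, 2196, 13176, 79056]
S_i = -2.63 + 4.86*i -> [-2.63, 2.23, 7.09, 11.95, 16.81]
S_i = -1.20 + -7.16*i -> [-1.2, -8.36, -15.52, -22.68, -29.84]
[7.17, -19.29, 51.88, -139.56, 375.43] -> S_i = 7.17*(-2.69)^i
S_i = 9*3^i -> [9, 27, 81, 243, 729]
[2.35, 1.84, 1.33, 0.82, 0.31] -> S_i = 2.35 + -0.51*i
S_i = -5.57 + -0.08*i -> [-5.57, -5.65, -5.73, -5.81, -5.89]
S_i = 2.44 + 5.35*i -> [2.44, 7.79, 13.14, 18.49, 23.84]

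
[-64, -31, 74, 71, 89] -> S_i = Random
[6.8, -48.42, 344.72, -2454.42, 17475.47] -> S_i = 6.80*(-7.12)^i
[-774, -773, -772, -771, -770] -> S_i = -774 + 1*i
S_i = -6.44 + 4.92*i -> [-6.44, -1.52, 3.4, 8.32, 13.24]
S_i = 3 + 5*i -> [3, 8, 13, 18, 23]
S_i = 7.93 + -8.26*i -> [7.93, -0.33, -8.59, -16.85, -25.11]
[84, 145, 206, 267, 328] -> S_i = 84 + 61*i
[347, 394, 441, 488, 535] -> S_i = 347 + 47*i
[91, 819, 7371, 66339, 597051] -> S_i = 91*9^i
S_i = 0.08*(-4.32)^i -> [0.08, -0.35, 1.49, -6.45, 27.86]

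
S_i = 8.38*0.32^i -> [8.38, 2.68, 0.86, 0.27, 0.09]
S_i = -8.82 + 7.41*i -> [-8.82, -1.41, 6.0, 13.41, 20.82]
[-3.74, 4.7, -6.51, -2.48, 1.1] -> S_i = Random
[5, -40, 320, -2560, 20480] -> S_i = 5*-8^i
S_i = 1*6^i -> [1, 6, 36, 216, 1296]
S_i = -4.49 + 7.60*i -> [-4.49, 3.11, 10.71, 18.31, 25.91]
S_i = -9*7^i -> [-9, -63, -441, -3087, -21609]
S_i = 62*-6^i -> [62, -372, 2232, -13392, 80352]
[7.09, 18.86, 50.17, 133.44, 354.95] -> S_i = 7.09*2.66^i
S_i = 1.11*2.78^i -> [1.11, 3.09, 8.58, 23.85, 66.3]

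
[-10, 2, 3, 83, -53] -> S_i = Random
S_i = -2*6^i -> [-2, -12, -72, -432, -2592]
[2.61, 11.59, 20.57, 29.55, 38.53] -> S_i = 2.61 + 8.98*i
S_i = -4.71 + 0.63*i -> [-4.71, -4.08, -3.45, -2.82, -2.19]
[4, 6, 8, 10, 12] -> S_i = 4 + 2*i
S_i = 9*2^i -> [9, 18, 36, 72, 144]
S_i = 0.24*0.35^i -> [0.24, 0.08, 0.03, 0.01, 0.0]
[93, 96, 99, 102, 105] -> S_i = 93 + 3*i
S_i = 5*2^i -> [5, 10, 20, 40, 80]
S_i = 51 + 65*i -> [51, 116, 181, 246, 311]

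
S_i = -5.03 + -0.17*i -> [-5.03, -5.2, -5.37, -5.54, -5.71]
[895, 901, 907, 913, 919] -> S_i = 895 + 6*i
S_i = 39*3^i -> [39, 117, 351, 1053, 3159]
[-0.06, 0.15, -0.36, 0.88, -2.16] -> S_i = -0.06*(-2.45)^i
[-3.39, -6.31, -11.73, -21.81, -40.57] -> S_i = -3.39*1.86^i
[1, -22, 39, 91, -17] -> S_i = Random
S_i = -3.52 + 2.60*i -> [-3.52, -0.92, 1.68, 4.28, 6.88]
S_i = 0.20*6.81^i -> [0.2, 1.36, 9.28, 63.16, 430.15]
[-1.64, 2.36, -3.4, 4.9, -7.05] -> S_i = -1.64*(-1.44)^i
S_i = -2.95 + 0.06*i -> [-2.95, -2.89, -2.83, -2.77, -2.71]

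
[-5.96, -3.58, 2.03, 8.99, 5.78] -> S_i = Random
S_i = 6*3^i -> [6, 18, 54, 162, 486]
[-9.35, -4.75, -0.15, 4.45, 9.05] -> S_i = -9.35 + 4.60*i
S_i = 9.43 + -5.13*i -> [9.43, 4.3, -0.83, -5.96, -11.09]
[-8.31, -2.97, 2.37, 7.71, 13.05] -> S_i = -8.31 + 5.34*i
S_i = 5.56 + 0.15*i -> [5.56, 5.71, 5.86, 6.01, 6.16]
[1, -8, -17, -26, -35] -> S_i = 1 + -9*i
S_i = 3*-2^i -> [3, -6, 12, -24, 48]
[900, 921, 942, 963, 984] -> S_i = 900 + 21*i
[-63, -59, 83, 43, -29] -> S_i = Random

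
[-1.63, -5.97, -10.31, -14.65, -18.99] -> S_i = -1.63 + -4.34*i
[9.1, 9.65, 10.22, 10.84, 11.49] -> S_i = 9.10*1.06^i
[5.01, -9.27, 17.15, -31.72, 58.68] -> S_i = 5.01*(-1.85)^i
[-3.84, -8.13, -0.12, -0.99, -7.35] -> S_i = Random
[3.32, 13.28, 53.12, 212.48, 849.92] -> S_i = 3.32*4.00^i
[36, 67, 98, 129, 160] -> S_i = 36 + 31*i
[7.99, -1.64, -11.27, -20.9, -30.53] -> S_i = 7.99 + -9.63*i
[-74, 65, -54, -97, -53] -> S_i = Random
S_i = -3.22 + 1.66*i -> [-3.22, -1.56, 0.1, 1.76, 3.42]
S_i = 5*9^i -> [5, 45, 405, 3645, 32805]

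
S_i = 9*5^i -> [9, 45, 225, 1125, 5625]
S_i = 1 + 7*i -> [1, 8, 15, 22, 29]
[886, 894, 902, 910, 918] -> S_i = 886 + 8*i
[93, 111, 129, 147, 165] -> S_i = 93 + 18*i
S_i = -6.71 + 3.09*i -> [-6.71, -3.62, -0.53, 2.56, 5.65]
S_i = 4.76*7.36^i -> [4.76, 35.03, 257.85, 1897.76, 13967.48]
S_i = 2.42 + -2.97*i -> [2.42, -0.55, -3.52, -6.49, -9.46]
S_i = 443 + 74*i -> [443, 517, 591, 665, 739]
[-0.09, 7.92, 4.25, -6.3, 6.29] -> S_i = Random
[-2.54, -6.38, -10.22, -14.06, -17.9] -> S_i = -2.54 + -3.84*i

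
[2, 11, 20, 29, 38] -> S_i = 2 + 9*i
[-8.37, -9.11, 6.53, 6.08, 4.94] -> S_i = Random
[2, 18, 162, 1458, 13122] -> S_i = 2*9^i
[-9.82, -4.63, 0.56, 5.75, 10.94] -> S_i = -9.82 + 5.19*i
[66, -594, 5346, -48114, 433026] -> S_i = 66*-9^i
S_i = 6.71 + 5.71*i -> [6.71, 12.42, 18.13, 23.84, 29.55]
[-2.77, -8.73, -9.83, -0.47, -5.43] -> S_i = Random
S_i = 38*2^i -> [38, 76, 152, 304, 608]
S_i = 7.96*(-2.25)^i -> [7.96, -17.91, 40.3, -90.67, 204.01]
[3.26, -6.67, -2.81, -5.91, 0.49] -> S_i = Random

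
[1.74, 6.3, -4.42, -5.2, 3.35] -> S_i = Random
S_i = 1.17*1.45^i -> [1.17, 1.7, 2.46, 3.57, 5.17]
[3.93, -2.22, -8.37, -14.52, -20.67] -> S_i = 3.93 + -6.15*i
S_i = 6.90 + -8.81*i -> [6.9, -1.91, -10.72, -19.53, -28.34]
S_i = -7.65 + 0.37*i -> [-7.65, -7.28, -6.91, -6.54, -6.17]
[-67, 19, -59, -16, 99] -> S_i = Random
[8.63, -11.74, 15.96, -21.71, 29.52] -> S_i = 8.63*(-1.36)^i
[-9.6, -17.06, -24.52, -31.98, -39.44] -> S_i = -9.60 + -7.46*i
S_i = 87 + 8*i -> [87, 95, 103, 111, 119]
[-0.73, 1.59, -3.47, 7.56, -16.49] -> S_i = -0.73*(-2.18)^i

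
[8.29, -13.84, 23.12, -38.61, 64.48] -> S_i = 8.29*(-1.67)^i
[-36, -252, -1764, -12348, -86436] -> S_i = -36*7^i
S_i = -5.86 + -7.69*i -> [-5.86, -13.55, -21.24, -28.93, -36.62]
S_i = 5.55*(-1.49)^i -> [5.55, -8.27, 12.32, -18.36, 27.36]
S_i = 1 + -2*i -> [1, -1, -3, -5, -7]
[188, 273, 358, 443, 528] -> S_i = 188 + 85*i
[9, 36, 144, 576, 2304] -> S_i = 9*4^i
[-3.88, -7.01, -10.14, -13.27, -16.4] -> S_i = -3.88 + -3.13*i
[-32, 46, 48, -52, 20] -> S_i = Random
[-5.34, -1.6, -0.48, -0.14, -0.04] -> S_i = -5.34*0.30^i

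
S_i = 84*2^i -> [84, 168, 336, 672, 1344]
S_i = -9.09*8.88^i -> [-9.09, -80.72, -716.79, -6365.06, -56521.77]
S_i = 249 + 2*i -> [249, 251, 253, 255, 257]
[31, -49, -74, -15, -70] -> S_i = Random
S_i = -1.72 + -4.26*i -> [-1.72, -5.98, -10.24, -14.5, -18.76]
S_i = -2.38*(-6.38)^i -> [-2.38, 15.18, -96.88, 618.07, -3943.3]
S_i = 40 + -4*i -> [40, 36, 32, 28, 24]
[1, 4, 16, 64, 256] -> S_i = 1*4^i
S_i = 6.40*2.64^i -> [6.4, 16.9, 44.61, 117.76, 310.88]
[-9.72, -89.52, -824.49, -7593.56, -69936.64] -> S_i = -9.72*9.21^i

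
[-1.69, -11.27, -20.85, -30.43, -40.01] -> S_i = -1.69 + -9.58*i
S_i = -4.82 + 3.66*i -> [-4.82, -1.16, 2.5, 6.16, 9.82]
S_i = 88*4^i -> [88, 352, 1408, 5632, 22528]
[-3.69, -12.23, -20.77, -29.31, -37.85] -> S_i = -3.69 + -8.54*i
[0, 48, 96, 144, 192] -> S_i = 0 + 48*i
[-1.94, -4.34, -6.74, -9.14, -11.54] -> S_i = -1.94 + -2.40*i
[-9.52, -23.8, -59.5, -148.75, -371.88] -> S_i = -9.52*2.50^i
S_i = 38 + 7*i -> [38, 45, 52, 59, 66]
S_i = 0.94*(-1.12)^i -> [0.94, -1.05, 1.18, -1.32, 1.48]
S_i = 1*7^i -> [1, 7, 49, 343, 2401]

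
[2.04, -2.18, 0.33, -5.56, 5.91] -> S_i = Random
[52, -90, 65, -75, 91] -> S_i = Random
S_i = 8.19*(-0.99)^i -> [8.19, -8.11, 8.03, -7.95, 7.87]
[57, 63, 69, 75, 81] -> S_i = 57 + 6*i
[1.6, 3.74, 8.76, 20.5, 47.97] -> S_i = 1.60*2.34^i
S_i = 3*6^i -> [3, 18, 108, 648, 3888]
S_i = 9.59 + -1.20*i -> [9.59, 8.39, 7.19, 5.99, 4.79]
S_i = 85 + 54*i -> [85, 139, 193, 247, 301]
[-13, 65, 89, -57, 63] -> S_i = Random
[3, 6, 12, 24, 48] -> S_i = 3*2^i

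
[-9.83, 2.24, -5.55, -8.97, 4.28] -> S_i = Random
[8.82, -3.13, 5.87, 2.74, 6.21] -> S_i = Random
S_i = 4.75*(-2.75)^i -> [4.75, -13.06, 35.92, -98.79, 271.66]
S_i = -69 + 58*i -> [-69, -11, 47, 105, 163]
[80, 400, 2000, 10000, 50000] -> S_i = 80*5^i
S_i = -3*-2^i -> [-3, 6, -12, 24, -48]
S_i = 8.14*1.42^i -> [8.14, 11.56, 16.41, 23.31, 33.1]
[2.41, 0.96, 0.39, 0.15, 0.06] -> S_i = 2.41*0.40^i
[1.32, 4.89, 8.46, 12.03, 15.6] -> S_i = 1.32 + 3.57*i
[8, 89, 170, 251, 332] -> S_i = 8 + 81*i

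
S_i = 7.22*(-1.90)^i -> [7.22, -13.72, 26.06, -49.52, 94.09]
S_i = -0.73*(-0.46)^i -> [-0.73, 0.34, -0.15, 0.07, -0.03]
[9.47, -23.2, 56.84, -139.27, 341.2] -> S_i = 9.47*(-2.45)^i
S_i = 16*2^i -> [16, 32, 64, 128, 256]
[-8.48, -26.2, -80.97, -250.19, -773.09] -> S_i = -8.48*3.09^i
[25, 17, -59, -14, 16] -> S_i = Random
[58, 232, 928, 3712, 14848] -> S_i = 58*4^i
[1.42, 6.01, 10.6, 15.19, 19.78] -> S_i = 1.42 + 4.59*i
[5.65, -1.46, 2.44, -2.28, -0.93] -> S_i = Random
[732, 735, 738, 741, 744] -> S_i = 732 + 3*i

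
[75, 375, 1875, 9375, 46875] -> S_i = 75*5^i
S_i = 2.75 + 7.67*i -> [2.75, 10.42, 18.09, 25.76, 33.43]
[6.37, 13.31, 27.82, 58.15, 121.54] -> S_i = 6.37*2.09^i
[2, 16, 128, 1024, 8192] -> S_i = 2*8^i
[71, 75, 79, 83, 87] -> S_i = 71 + 4*i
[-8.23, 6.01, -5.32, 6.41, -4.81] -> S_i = Random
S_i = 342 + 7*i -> [342, 349, 356, 363, 370]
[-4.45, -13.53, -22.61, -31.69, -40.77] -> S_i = -4.45 + -9.08*i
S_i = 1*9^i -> [1, 9, 81, 729, 6561]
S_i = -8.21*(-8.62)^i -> [-8.21, 70.77, -610.04, 5258.54, -45328.59]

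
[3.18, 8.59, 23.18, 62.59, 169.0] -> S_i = 3.18*2.70^i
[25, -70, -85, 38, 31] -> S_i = Random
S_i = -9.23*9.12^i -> [-9.23, -84.18, -767.7, -7001.42, -63852.96]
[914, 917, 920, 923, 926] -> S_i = 914 + 3*i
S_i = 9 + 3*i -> [9, 12, 15, 18, 21]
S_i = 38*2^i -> [38, 76, 152, 304, 608]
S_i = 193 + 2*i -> [193, 195, 197, 199, 201]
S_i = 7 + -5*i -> [7, 2, -3, -8, -13]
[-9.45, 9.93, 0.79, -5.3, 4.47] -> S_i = Random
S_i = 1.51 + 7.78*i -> [1.51, 9.29, 17.07, 24.85, 32.63]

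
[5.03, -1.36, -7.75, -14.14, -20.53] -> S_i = 5.03 + -6.39*i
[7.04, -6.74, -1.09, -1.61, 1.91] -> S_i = Random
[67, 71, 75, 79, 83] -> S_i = 67 + 4*i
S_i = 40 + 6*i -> [40, 46, 52, 58, 64]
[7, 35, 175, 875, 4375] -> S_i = 7*5^i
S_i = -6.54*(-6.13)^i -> [-6.54, 40.09, -245.75, 1506.47, -9234.63]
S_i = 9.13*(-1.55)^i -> [9.13, -14.15, 21.93, -34.0, 52.7]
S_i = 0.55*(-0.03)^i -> [0.55, -0.02, 0.0, -0.0, 0.0]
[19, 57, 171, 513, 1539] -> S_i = 19*3^i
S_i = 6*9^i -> [6, 54, 486, 4374, 39366]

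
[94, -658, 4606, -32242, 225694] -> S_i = 94*-7^i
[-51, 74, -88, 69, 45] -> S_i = Random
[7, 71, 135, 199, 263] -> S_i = 7 + 64*i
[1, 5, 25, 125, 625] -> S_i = 1*5^i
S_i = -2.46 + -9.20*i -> [-2.46, -11.66, -20.86, -30.06, -39.26]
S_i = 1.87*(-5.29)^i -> [1.87, -9.89, 52.33, -276.83, 1464.42]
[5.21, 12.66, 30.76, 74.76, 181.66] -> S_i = 5.21*2.43^i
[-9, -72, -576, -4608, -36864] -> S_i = -9*8^i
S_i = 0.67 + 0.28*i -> [0.67, 0.95, 1.23, 1.51, 1.79]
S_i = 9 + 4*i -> [9, 13, 17, 21, 25]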